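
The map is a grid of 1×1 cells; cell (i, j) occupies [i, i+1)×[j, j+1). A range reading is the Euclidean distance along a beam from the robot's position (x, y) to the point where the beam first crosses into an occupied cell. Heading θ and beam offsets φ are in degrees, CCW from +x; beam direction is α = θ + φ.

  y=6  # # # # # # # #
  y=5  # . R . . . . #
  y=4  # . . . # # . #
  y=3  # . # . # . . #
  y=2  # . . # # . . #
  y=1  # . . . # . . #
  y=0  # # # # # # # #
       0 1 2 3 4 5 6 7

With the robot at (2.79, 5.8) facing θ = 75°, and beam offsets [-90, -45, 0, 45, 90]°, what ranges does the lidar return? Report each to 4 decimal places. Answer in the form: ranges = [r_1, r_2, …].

beam 1: φ=-90°, α=345°
  cosα=0.9659 sinα=-0.2588 | (2,5) | tMaxX 0.2174 tMaxY 3.0910 | tΔX 1.0353 tΔY 3.8637
    t=0.2174 [x] (3,5)
    t=1.2527 [x] (4,5)
    t=2.2880 [x] (5,5)
    t=3.0910 [y] (5,4) — stop
  → r_1 = 3.0910
beam 2: φ=-45°, α=30°
  cosα=0.8660 sinα=0.5000 | (2,5) | tMaxX 0.2425 tMaxY 0.4000 | tΔX 1.1547 tΔY 2.0000
    t=0.2425 [x] (3,5)
    t=0.4000 [y] (3,6) — stop
  → r_2 = 0.4000
beam 3: φ=0°, α=75°
  cosα=0.2588 sinα=0.9659 | (2,5) | tMaxX 0.8114 tMaxY 0.2071 | tΔX 3.8637 tΔY 1.0353
    t=0.2071 [y] (2,6) — stop
  → r_3 = 0.2071
beam 4: φ=45°, α=120°
  cosα=-0.5000 sinα=0.8660 | (2,5) | tMaxX 1.5800 tMaxY 0.2309 | tΔX 2.0000 tΔY 1.1547
    t=0.2309 [y] (2,6) — stop
  → r_4 = 0.2309
beam 5: φ=90°, α=165°
  cosα=-0.9659 sinα=0.2588 | (2,5) | tMaxX 0.8179 tMaxY 0.7727 | tΔX 1.0353 tΔY 3.8637
    t=0.7727 [y] (2,6) — stop
  → r_5 = 0.7727

ranges = [3.0910, 0.4000, 0.2071, 0.2309, 0.7727]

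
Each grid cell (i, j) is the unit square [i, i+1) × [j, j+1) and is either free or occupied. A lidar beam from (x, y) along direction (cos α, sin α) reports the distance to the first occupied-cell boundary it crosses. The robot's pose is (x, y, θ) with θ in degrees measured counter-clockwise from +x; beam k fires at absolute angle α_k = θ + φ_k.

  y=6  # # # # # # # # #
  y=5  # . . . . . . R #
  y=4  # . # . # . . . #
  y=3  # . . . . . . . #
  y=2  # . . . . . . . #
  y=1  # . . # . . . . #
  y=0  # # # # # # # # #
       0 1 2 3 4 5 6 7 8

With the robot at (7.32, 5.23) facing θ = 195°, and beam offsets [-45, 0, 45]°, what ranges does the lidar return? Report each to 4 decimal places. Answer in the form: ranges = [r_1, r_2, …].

ranges = [1.5400, 2.4018, 4.8844]

beam 1: φ=-45°, α=150°
  dir = (cos 150°, sin 150°) = (-0.8660, 0.5000); from cell (7,5)
  next x-line at t=0.3695, next y-line at t=1.5400; Δt_x=1.1547, Δt_y=2.0000
    x: enter (6,5) at t=0.3695
    x: enter (5,5) at t=1.5242
    y: enter (5,6) at t=1.5400 ← occupied
  → r_1 = 1.5400
beam 2: φ=0°, α=195°
  dir = (cos 195°, sin 195°) = (-0.9659, -0.2588); from cell (7,5)
  next x-line at t=0.3313, next y-line at t=0.8887; Δt_x=1.0353, Δt_y=3.8637
    x: enter (6,5) at t=0.3313
    y: enter (6,4) at t=0.8887
    x: enter (5,4) at t=1.3666
    x: enter (4,4) at t=2.4018 ← occupied
  → r_2 = 2.4018
beam 3: φ=45°, α=240°
  dir = (cos 240°, sin 240°) = (-0.5000, -0.8660); from cell (7,5)
  next x-line at t=0.6400, next y-line at t=0.2656; Δt_x=2.0000, Δt_y=1.1547
    y: enter (7,4) at t=0.2656
    x: enter (6,4) at t=0.6400
    y: enter (6,3) at t=1.4203
    y: enter (6,2) at t=2.5750
    x: enter (5,2) at t=2.6400
    y: enter (5,1) at t=3.7297
    x: enter (4,1) at t=4.6400
    y: enter (4,0) at t=4.8844 ← occupied
  → r_3 = 4.8844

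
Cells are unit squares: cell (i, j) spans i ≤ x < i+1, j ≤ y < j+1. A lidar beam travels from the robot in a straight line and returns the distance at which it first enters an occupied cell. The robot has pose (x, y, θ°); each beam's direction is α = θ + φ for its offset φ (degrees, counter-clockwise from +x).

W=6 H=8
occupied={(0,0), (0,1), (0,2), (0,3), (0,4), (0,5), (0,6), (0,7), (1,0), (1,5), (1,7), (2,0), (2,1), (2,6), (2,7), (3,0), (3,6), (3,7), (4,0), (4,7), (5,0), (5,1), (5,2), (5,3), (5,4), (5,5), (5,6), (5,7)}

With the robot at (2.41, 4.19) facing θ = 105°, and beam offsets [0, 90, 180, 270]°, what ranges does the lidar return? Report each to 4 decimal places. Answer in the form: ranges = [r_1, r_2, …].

beam 1: φ=0°, α=105°
  d=(-0.2588,0.9659)  start (2,4)  tX=1.5841 tY=0.8386  stride 1/|dx|=3.8637 1/|dy|=1.0353
    cross y-line → (2,5), t=0.8386
    cross x-line → (1,5), t=1.5841 (wall)
  → r_1 = 1.5841
beam 2: φ=90°, α=195°
  d=(-0.9659,-0.2588)  start (2,4)  tX=0.4245 tY=0.7341  stride 1/|dx|=1.0353 1/|dy|=3.8637
    cross x-line → (1,4), t=0.4245
    cross y-line → (1,3), t=0.7341
    cross x-line → (0,3), t=1.4597 (wall)
  → r_2 = 1.4597
beam 3: φ=180°, α=285°
  d=(0.2588,-0.9659)  start (2,4)  tX=2.2796 tY=0.1967  stride 1/|dx|=3.8637 1/|dy|=1.0353
    cross y-line → (2,3), t=0.1967
    cross y-line → (2,2), t=1.2320
    cross y-line → (2,1), t=2.2673 (wall)
  → r_3 = 2.2673
beam 4: φ=270°, α=15°
  d=(0.9659,0.2588)  start (2,4)  tX=0.6108 tY=3.1296  stride 1/|dx|=1.0353 1/|dy|=3.8637
    cross x-line → (3,4), t=0.6108
    cross x-line → (4,4), t=1.6461
    cross x-line → (5,4), t=2.6814 (wall)
  → r_4 = 2.6814

ranges = [1.5841, 1.4597, 2.2673, 2.6814]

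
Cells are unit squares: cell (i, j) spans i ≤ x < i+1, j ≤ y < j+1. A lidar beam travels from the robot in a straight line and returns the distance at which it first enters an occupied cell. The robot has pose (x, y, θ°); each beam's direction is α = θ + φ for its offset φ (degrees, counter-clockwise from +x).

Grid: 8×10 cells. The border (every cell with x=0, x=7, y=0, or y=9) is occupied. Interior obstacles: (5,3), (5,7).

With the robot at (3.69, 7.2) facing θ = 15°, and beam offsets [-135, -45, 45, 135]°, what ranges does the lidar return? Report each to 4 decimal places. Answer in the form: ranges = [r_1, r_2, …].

beam 1: φ=-135°, α=240°
  d=(-0.5000,-0.8660)  start (3,7)  tX=1.3800 tY=0.2309  stride 1/|dx|=2.0000 1/|dy|=1.1547
    cross y-line → (3,6), t=0.2309
    cross x-line → (2,6), t=1.3800
    cross y-line → (2,5), t=1.3856
    cross y-line → (2,4), t=2.5403
    cross x-line → (1,4), t=3.3800
    cross y-line → (1,3), t=3.6950
    cross y-line → (1,2), t=4.8497
    cross x-line → (0,2), t=5.3800 (wall)
  → r_1 = 5.3800
beam 2: φ=-45°, α=330°
  d=(0.8660,-0.5000)  start (3,7)  tX=0.3580 tY=0.4000  stride 1/|dx|=1.1547 1/|dy|=2.0000
    cross x-line → (4,7), t=0.3580
    cross y-line → (4,6), t=0.4000
    cross x-line → (5,6), t=1.5127
    cross y-line → (5,5), t=2.4000
    cross x-line → (6,5), t=2.6674
    cross x-line → (7,5), t=3.8221 (wall)
  → r_2 = 3.8221
beam 3: φ=45°, α=60°
  d=(0.5000,0.8660)  start (3,7)  tX=0.6200 tY=0.9238  stride 1/|dx|=2.0000 1/|dy|=1.1547
    cross x-line → (4,7), t=0.6200
    cross y-line → (4,8), t=0.9238
    cross y-line → (4,9), t=2.0785 (wall)
  → r_3 = 2.0785
beam 4: φ=135°, α=150°
  d=(-0.8660,0.5000)  start (3,7)  tX=0.7967 tY=1.6000  stride 1/|dx|=1.1547 1/|dy|=2.0000
    cross x-line → (2,7), t=0.7967
    cross y-line → (2,8), t=1.6000
    cross x-line → (1,8), t=1.9514
    cross x-line → (0,8), t=3.1061 (wall)
  → r_4 = 3.1061

ranges = [5.3800, 3.8221, 2.0785, 3.1061]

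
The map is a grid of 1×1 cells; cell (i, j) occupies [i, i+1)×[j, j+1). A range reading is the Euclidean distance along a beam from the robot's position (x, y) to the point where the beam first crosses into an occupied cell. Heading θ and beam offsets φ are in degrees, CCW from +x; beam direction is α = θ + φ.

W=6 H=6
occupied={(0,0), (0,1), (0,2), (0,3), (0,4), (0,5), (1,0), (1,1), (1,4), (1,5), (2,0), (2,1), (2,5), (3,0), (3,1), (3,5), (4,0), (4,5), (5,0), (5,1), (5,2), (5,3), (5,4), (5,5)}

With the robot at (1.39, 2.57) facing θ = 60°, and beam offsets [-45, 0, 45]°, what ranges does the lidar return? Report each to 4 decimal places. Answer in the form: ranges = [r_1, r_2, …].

beam 1: φ=-45°, α=15°
  direction (0.9659, 0.2588); cell (1,2); t to first gridline: x 0.6315, y 1.6614 (then +1.0353 / +3.8637)
    (2,2) via x @ 0.6315
    (2,3) via y @ 1.6614
    (3,3) via x @ 1.6668
    (4,3) via x @ 2.7021
    (5,3) via x @ 3.7373  # hit
  → r_1 = 3.7373
beam 2: φ=0°, α=60°
  direction (0.5000, 0.8660); cell (1,2); t to first gridline: x 1.2200, y 0.4965 (then +2.0000 / +1.1547)
    (1,3) via y @ 0.4965
    (2,3) via x @ 1.2200
    (2,4) via y @ 1.6512
    (2,5) via y @ 2.8059  # hit
  → r_2 = 2.8059
beam 3: φ=45°, α=105°
  direction (-0.2588, 0.9659); cell (1,2); t to first gridline: x 1.5068, y 0.4452 (then +3.8637 / +1.0353)
    (1,3) via y @ 0.4452
    (1,4) via y @ 1.4804  # hit
  → r_3 = 1.4804

ranges = [3.7373, 2.8059, 1.4804]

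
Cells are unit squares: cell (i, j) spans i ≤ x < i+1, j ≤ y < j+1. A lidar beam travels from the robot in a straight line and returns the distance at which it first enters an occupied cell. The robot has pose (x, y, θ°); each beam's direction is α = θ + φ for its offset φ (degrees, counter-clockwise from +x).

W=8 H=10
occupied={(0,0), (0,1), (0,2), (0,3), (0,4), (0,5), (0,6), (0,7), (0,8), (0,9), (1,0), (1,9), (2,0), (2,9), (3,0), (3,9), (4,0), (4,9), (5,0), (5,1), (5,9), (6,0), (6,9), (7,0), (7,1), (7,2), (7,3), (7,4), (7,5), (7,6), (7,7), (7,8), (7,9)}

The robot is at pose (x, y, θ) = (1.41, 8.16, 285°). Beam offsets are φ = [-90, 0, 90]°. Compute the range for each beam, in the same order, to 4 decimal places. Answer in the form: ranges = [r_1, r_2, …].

beam 1: φ=-90°, α=195°
  cosα=-0.9659 sinα=-0.2588 | (1,8) | tMaxX 0.4245 tMaxY 0.6182 | tΔX 1.0353 tΔY 3.8637
    t=0.4245 [x] (0,8) — stop
  → r_1 = 0.4245
beam 2: φ=0°, α=285°
  cosα=0.2588 sinα=-0.9659 | (1,8) | tMaxX 2.2796 tMaxY 0.1656 | tΔX 3.8637 tΔY 1.0353
    t=0.1656 [y] (1,7)
    t=1.2009 [y] (1,6)
    t=2.2362 [y] (1,5)
    t=2.2796 [x] (2,5)
    t=3.2715 [y] (2,4)
    t=4.3067 [y] (2,3)
    t=5.3420 [y] (2,2)
    t=6.1433 [x] (3,2)
    t=6.3773 [y] (3,1)
    t=7.4126 [y] (3,0) — stop
  → r_2 = 7.4126
beam 3: φ=90°, α=15°
  cosα=0.9659 sinα=0.2588 | (1,8) | tMaxX 0.6108 tMaxY 3.2455 | tΔX 1.0353 tΔY 3.8637
    t=0.6108 [x] (2,8)
    t=1.6461 [x] (3,8)
    t=2.6814 [x] (4,8)
    t=3.2455 [y] (4,9) — stop
  → r_3 = 3.2455

ranges = [0.4245, 7.4126, 3.2455]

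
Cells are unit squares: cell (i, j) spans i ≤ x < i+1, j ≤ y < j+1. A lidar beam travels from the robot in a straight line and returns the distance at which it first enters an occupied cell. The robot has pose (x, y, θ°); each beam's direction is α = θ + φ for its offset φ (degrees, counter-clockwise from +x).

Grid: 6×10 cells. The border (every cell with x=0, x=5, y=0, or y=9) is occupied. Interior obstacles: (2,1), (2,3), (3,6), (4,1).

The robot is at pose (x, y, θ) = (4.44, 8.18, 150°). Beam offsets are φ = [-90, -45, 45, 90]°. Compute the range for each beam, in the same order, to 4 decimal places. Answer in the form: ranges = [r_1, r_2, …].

beam 1: φ=-90°, α=60°
  cosα=0.5000 sinα=0.8660 | (4,8) | tMaxX 1.1200 tMaxY 0.9469 | tΔX 2.0000 tΔY 1.1547
    t=0.9469 [y] (4,9) — stop
  → r_1 = 0.9469
beam 2: φ=-45°, α=105°
  cosα=-0.2588 sinα=0.9659 | (4,8) | tMaxX 1.7000 tMaxY 0.8489 | tΔX 3.8637 tΔY 1.0353
    t=0.8489 [y] (4,9) — stop
  → r_2 = 0.8489
beam 3: φ=45°, α=195°
  cosα=-0.9659 sinα=-0.2588 | (4,8) | tMaxX 0.4555 tMaxY 0.6955 | tΔX 1.0353 tΔY 3.8637
    t=0.4555 [x] (3,8)
    t=0.6955 [y] (3,7)
    t=1.4908 [x] (2,7)
    t=2.5261 [x] (1,7)
    t=3.5614 [x] (0,7) — stop
  → r_3 = 3.5614
beam 4: φ=90°, α=240°
  cosα=-0.5000 sinα=-0.8660 | (4,8) | tMaxX 0.8800 tMaxY 0.2078 | tΔX 2.0000 tΔY 1.1547
    t=0.2078 [y] (4,7)
    t=0.8800 [x] (3,7)
    t=1.3625 [y] (3,6) — stop
  → r_4 = 1.3625

ranges = [0.9469, 0.8489, 3.5614, 1.3625]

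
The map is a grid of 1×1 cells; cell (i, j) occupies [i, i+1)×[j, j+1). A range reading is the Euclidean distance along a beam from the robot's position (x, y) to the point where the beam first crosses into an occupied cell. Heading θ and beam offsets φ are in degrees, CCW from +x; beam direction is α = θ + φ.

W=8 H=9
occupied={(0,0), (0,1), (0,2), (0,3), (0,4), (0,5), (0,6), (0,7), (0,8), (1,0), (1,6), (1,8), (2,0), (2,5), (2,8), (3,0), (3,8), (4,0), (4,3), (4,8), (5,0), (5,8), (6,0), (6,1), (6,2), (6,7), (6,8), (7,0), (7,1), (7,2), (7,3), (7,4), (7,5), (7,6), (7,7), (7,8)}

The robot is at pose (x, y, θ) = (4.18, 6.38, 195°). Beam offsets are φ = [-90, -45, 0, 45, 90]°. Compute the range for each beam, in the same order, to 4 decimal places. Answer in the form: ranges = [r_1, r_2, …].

ranges = [1.6771, 3.2400, 1.4682, 6.2123, 2.4640]

beam 1: φ=-90°, α=105°
  direction (-0.2588, 0.9659); cell (4,6); t to first gridline: x 0.6955, y 0.6419 (then +3.8637 / +1.0353)
    (4,7) via y @ 0.6419
    (3,7) via x @ 0.6955
    (3,8) via y @ 1.6771  # hit
  → r_1 = 1.6771
beam 2: φ=-45°, α=150°
  direction (-0.8660, 0.5000); cell (4,6); t to first gridline: x 0.2078, y 1.2400 (then +1.1547 / +2.0000)
    (3,6) via x @ 0.2078
    (3,7) via y @ 1.2400
    (2,7) via x @ 1.3625
    (1,7) via x @ 2.5172
    (1,8) via y @ 3.2400  # hit
  → r_2 = 3.2400
beam 3: φ=0°, α=195°
  direction (-0.9659, -0.2588); cell (4,6); t to first gridline: x 0.1863, y 1.4682 (then +1.0353 / +3.8637)
    (3,6) via x @ 0.1863
    (2,6) via x @ 1.2216
    (2,5) via y @ 1.4682  # hit
  → r_3 = 1.4682
beam 4: φ=45°, α=240°
  direction (-0.5000, -0.8660); cell (4,6); t to first gridline: x 0.3600, y 0.4388 (then +2.0000 / +1.1547)
    (3,6) via x @ 0.3600
    (3,5) via y @ 0.4388
    (3,4) via y @ 1.5935
    (2,4) via x @ 2.3600
    (2,3) via y @ 2.7482
    (2,2) via y @ 3.9029
    (1,2) via x @ 4.3600
    (1,1) via y @ 5.0576
    (1,0) via y @ 6.2123  # hit
  → r_4 = 6.2123
beam 5: φ=90°, α=285°
  direction (0.2588, -0.9659); cell (4,6); t to first gridline: x 3.1682, y 0.3934 (then +3.8637 / +1.0353)
    (4,5) via y @ 0.3934
    (4,4) via y @ 1.4287
    (4,3) via y @ 2.4640  # hit
  → r_5 = 2.4640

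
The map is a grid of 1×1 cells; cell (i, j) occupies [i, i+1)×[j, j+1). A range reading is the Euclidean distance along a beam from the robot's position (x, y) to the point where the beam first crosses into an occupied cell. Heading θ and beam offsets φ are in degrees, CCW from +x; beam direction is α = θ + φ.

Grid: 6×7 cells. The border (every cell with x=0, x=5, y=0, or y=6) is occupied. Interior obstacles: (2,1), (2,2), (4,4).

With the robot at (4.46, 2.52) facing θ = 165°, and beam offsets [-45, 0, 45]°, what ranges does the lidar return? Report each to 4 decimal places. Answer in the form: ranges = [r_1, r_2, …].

ranges = [4.0184, 1.5115, 1.6859]

beam 1: φ=-45°, α=120°
  dir = (cos 120°, sin 120°) = (-0.5000, 0.8660); from cell (4,2)
  next x-line at t=0.9200, next y-line at t=0.5543; Δt_x=2.0000, Δt_y=1.1547
    y: enter (4,3) at t=0.5543
    x: enter (3,3) at t=0.9200
    y: enter (3,4) at t=1.7090
    y: enter (3,5) at t=2.8637
    x: enter (2,5) at t=2.9200
    y: enter (2,6) at t=4.0184 ← occupied
  → r_1 = 4.0184
beam 2: φ=0°, α=165°
  dir = (cos 165°, sin 165°) = (-0.9659, 0.2588); from cell (4,2)
  next x-line at t=0.4762, next y-line at t=1.8546; Δt_x=1.0353, Δt_y=3.8637
    x: enter (3,2) at t=0.4762
    x: enter (2,2) at t=1.5115 ← occupied
  → r_2 = 1.5115
beam 3: φ=45°, α=210°
  dir = (cos 210°, sin 210°) = (-0.8660, -0.5000); from cell (4,2)
  next x-line at t=0.5312, next y-line at t=1.0400; Δt_x=1.1547, Δt_y=2.0000
    x: enter (3,2) at t=0.5312
    y: enter (3,1) at t=1.0400
    x: enter (2,1) at t=1.6859 ← occupied
  → r_3 = 1.6859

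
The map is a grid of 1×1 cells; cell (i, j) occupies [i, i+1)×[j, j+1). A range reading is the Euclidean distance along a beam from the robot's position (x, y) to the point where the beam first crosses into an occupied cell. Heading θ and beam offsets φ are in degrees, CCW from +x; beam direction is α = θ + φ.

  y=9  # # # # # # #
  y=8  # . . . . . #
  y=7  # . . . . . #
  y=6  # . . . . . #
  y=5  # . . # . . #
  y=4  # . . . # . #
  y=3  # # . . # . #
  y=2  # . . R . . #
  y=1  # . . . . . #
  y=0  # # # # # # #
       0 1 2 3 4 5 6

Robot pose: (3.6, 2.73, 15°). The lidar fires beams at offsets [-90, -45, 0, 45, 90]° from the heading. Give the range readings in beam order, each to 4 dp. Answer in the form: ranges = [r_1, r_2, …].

beam 1: φ=-90°, α=285°
  dir = (cos 285°, sin 285°) = (0.2588, -0.9659); from cell (3,2)
  next x-line at t=1.5455, next y-line at t=0.7558; Δt_x=3.8637, Δt_y=1.0353
    y: enter (3,1) at t=0.7558
    x: enter (4,1) at t=1.5455
    y: enter (4,0) at t=1.7910 ← occupied
  → r_1 = 1.7910
beam 2: φ=-45°, α=330°
  dir = (cos 330°, sin 330°) = (0.8660, -0.5000); from cell (3,2)
  next x-line at t=0.4619, next y-line at t=1.4600; Δt_x=1.1547, Δt_y=2.0000
    x: enter (4,2) at t=0.4619
    y: enter (4,1) at t=1.4600
    x: enter (5,1) at t=1.6166
    x: enter (6,1) at t=2.7713 ← occupied
  → r_2 = 2.7713
beam 3: φ=0°, α=15°
  dir = (cos 15°, sin 15°) = (0.9659, 0.2588); from cell (3,2)
  next x-line at t=0.4141, next y-line at t=1.0432; Δt_x=1.0353, Δt_y=3.8637
    x: enter (4,2) at t=0.4141
    y: enter (4,3) at t=1.0432 ← occupied
  → r_3 = 1.0432
beam 4: φ=45°, α=60°
  dir = (cos 60°, sin 60°) = (0.5000, 0.8660); from cell (3,2)
  next x-line at t=0.8000, next y-line at t=0.3118; Δt_x=2.0000, Δt_y=1.1547
    y: enter (3,3) at t=0.3118
    x: enter (4,3) at t=0.8000 ← occupied
  → r_4 = 0.8000
beam 5: φ=90°, α=105°
  dir = (cos 105°, sin 105°) = (-0.2588, 0.9659); from cell (3,2)
  next x-line at t=2.3182, next y-line at t=0.2795; Δt_x=3.8637, Δt_y=1.0353
    y: enter (3,3) at t=0.2795
    y: enter (3,4) at t=1.3148
    x: enter (2,4) at t=2.3182
    y: enter (2,5) at t=2.3501
    y: enter (2,6) at t=3.3854
    y: enter (2,7) at t=4.4206
    y: enter (2,8) at t=5.4559
    x: enter (1,8) at t=6.1819
    y: enter (1,9) at t=6.4912 ← occupied
  → r_5 = 6.4912

ranges = [1.7910, 2.7713, 1.0432, 0.8000, 6.4912]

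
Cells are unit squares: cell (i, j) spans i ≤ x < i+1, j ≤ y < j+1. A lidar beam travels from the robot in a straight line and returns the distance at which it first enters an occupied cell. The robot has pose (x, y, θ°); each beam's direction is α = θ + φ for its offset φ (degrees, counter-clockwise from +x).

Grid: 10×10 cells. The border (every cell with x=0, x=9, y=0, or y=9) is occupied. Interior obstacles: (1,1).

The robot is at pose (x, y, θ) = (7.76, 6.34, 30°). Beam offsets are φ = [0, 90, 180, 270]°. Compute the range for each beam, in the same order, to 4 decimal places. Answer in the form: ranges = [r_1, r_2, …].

ranges = [1.4318, 3.0715, 7.8058, 2.4800]

beam 1: φ=0°, α=30°
  d=(0.8660,0.5000)  start (7,6)  tX=0.2771 tY=1.3200  stride 1/|dx|=1.1547 1/|dy|=2.0000
    cross x-line → (8,6), t=0.2771
    cross y-line → (8,7), t=1.3200
    cross x-line → (9,7), t=1.4318 (wall)
  → r_1 = 1.4318
beam 2: φ=90°, α=120°
  d=(-0.5000,0.8660)  start (7,6)  tX=1.5200 tY=0.7621  stride 1/|dx|=2.0000 1/|dy|=1.1547
    cross y-line → (7,7), t=0.7621
    cross x-line → (6,7), t=1.5200
    cross y-line → (6,8), t=1.9168
    cross y-line → (6,9), t=3.0715 (wall)
  → r_2 = 3.0715
beam 3: φ=180°, α=210°
  d=(-0.8660,-0.5000)  start (7,6)  tX=0.8776 tY=0.6800  stride 1/|dx|=1.1547 1/|dy|=2.0000
    cross y-line → (7,5), t=0.6800
    cross x-line → (6,5), t=0.8776
    cross x-line → (5,5), t=2.0323
    cross y-line → (5,4), t=2.6800
    cross x-line → (4,4), t=3.1870
    cross x-line → (3,4), t=4.3417
    cross y-line → (3,3), t=4.6800
    cross x-line → (2,3), t=5.4964
    cross x-line → (1,3), t=6.6511
    cross y-line → (1,2), t=6.6800
    cross x-line → (0,2), t=7.8058 (wall)
  → r_3 = 7.8058
beam 4: φ=270°, α=300°
  d=(0.5000,-0.8660)  start (7,6)  tX=0.4800 tY=0.3926  stride 1/|dx|=2.0000 1/|dy|=1.1547
    cross y-line → (7,5), t=0.3926
    cross x-line → (8,5), t=0.4800
    cross y-line → (8,4), t=1.5473
    cross x-line → (9,4), t=2.4800 (wall)
  → r_4 = 2.4800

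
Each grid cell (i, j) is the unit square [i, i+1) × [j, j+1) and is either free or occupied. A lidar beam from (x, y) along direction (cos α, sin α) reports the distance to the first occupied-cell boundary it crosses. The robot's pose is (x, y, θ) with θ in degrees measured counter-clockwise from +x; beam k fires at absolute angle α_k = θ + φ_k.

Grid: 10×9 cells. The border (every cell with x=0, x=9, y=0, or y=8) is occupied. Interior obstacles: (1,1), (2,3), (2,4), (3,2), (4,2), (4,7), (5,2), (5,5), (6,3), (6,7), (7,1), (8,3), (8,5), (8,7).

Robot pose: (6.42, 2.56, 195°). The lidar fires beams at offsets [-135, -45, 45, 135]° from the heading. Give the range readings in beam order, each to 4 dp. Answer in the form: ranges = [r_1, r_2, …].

ranges = [0.5081, 0.4850, 1.8013, 1.1200]

beam 1: φ=-135°, α=60°
  d=(0.5000,0.8660)  start (6,2)  tX=1.1600 tY=0.5081  stride 1/|dx|=2.0000 1/|dy|=1.1547
    cross y-line → (6,3), t=0.5081 (wall)
  → r_1 = 0.5081
beam 2: φ=-45°, α=150°
  d=(-0.8660,0.5000)  start (6,2)  tX=0.4850 tY=0.8800  stride 1/|dx|=1.1547 1/|dy|=2.0000
    cross x-line → (5,2), t=0.4850 (wall)
  → r_2 = 0.4850
beam 3: φ=45°, α=240°
  d=(-0.5000,-0.8660)  start (6,2)  tX=0.8400 tY=0.6466  stride 1/|dx|=2.0000 1/|dy|=1.1547
    cross y-line → (6,1), t=0.6466
    cross x-line → (5,1), t=0.8400
    cross y-line → (5,0), t=1.8013 (wall)
  → r_3 = 1.8013
beam 4: φ=135°, α=330°
  d=(0.8660,-0.5000)  start (6,2)  tX=0.6697 tY=1.1200  stride 1/|dx|=1.1547 1/|dy|=2.0000
    cross x-line → (7,2), t=0.6697
    cross y-line → (7,1), t=1.1200 (wall)
  → r_4 = 1.1200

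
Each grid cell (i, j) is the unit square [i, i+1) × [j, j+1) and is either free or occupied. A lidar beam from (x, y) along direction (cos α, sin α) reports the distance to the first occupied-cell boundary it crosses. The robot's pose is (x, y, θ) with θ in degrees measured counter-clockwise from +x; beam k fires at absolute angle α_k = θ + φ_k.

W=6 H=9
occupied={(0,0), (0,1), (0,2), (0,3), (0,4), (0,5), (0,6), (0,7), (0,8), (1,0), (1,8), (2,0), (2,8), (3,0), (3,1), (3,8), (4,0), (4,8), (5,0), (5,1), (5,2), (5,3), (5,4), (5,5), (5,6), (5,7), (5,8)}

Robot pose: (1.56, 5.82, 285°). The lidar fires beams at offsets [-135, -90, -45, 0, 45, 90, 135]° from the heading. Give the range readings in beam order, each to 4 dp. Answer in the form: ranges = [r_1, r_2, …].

ranges = [0.6466, 0.5798, 1.1200, 4.9900, 3.9722, 3.5614, 2.5172]

beam 1: φ=-135°, α=150°
  cosα=-0.8660 sinα=0.5000 | (1,5) | tMaxX 0.6466 tMaxY 0.3600 | tΔX 1.1547 tΔY 2.0000
    t=0.3600 [y] (1,6)
    t=0.6466 [x] (0,6) — stop
  → r_1 = 0.6466
beam 2: φ=-90°, α=195°
  cosα=-0.9659 sinα=-0.2588 | (1,5) | tMaxX 0.5798 tMaxY 3.1682 | tΔX 1.0353 tΔY 3.8637
    t=0.5798 [x] (0,5) — stop
  → r_2 = 0.5798
beam 3: φ=-45°, α=240°
  cosα=-0.5000 sinα=-0.8660 | (1,5) | tMaxX 1.1200 tMaxY 0.9469 | tΔX 2.0000 tΔY 1.1547
    t=0.9469 [y] (1,4)
    t=1.1200 [x] (0,4) — stop
  → r_3 = 1.1200
beam 4: φ=0°, α=285°
  cosα=0.2588 sinα=-0.9659 | (1,5) | tMaxX 1.7000 tMaxY 0.8489 | tΔX 3.8637 tΔY 1.0353
    t=0.8489 [y] (1,4)
    t=1.7000 [x] (2,4)
    t=1.8842 [y] (2,3)
    t=2.9195 [y] (2,2)
    t=3.9548 [y] (2,1)
    t=4.9900 [y] (2,0) — stop
  → r_4 = 4.9900
beam 5: φ=45°, α=330°
  cosα=0.8660 sinα=-0.5000 | (1,5) | tMaxX 0.5081 tMaxY 1.6400 | tΔX 1.1547 tΔY 2.0000
    t=0.5081 [x] (2,5)
    t=1.6400 [y] (2,4)
    t=1.6628 [x] (3,4)
    t=2.8175 [x] (4,4)
    t=3.6400 [y] (4,3)
    t=3.9722 [x] (5,3) — stop
  → r_5 = 3.9722
beam 6: φ=90°, α=15°
  cosα=0.9659 sinα=0.2588 | (1,5) | tMaxX 0.4555 tMaxY 0.6955 | tΔX 1.0353 tΔY 3.8637
    t=0.4555 [x] (2,5)
    t=0.6955 [y] (2,6)
    t=1.4908 [x] (3,6)
    t=2.5261 [x] (4,6)
    t=3.5614 [x] (5,6) — stop
  → r_6 = 3.5614
beam 7: φ=135°, α=60°
  cosα=0.5000 sinα=0.8660 | (1,5) | tMaxX 0.8800 tMaxY 0.2078 | tΔX 2.0000 tΔY 1.1547
    t=0.2078 [y] (1,6)
    t=0.8800 [x] (2,6)
    t=1.3625 [y] (2,7)
    t=2.5172 [y] (2,8) — stop
  → r_7 = 2.5172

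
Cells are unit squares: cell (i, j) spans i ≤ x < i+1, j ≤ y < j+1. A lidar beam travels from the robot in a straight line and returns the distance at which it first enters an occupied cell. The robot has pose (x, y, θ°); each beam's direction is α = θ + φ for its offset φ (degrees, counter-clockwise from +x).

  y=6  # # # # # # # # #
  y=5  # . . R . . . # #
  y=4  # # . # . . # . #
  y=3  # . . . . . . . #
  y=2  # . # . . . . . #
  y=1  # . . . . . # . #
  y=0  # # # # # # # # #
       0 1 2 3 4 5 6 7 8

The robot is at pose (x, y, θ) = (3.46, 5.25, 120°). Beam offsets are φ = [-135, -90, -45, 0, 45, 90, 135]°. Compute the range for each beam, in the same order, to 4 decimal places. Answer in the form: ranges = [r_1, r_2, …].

beam 1: φ=-135°, α=345°
  direction (0.9659, -0.2588); cell (3,5); t to first gridline: x 0.5590, y 0.9659 (then +1.0353 / +3.8637)
    (4,5) via x @ 0.5590
    (4,4) via y @ 0.9659
    (5,4) via x @ 1.5943
    (6,4) via x @ 2.6296  # hit
  → r_1 = 2.6296
beam 2: φ=-90°, α=30°
  direction (0.8660, 0.5000); cell (3,5); t to first gridline: x 0.6235, y 1.5000 (then +1.1547 / +2.0000)
    (4,5) via x @ 0.6235
    (4,6) via y @ 1.5000  # hit
  → r_2 = 1.5000
beam 3: φ=-45°, α=75°
  direction (0.2588, 0.9659); cell (3,5); t to first gridline: x 2.0864, y 0.7765 (then +3.8637 / +1.0353)
    (3,6) via y @ 0.7765  # hit
  → r_3 = 0.7765
beam 4: φ=0°, α=120°
  direction (-0.5000, 0.8660); cell (3,5); t to first gridline: x 0.9200, y 0.8660 (then +2.0000 / +1.1547)
    (3,6) via y @ 0.8660  # hit
  → r_4 = 0.8660
beam 5: φ=45°, α=165°
  direction (-0.9659, 0.2588); cell (3,5); t to first gridline: x 0.4762, y 2.8978 (then +1.0353 / +3.8637)
    (2,5) via x @ 0.4762
    (1,5) via x @ 1.5115
    (0,5) via x @ 2.5468  # hit
  → r_5 = 2.5468
beam 6: φ=90°, α=210°
  direction (-0.8660, -0.5000); cell (3,5); t to first gridline: x 0.5312, y 0.5000 (then +1.1547 / +2.0000)
    (3,4) via y @ 0.5000  # hit
  → r_6 = 0.5000
beam 7: φ=135°, α=255°
  direction (-0.2588, -0.9659); cell (3,5); t to first gridline: x 1.7773, y 0.2588 (then +3.8637 / +1.0353)
    (3,4) via y @ 0.2588  # hit
  → r_7 = 0.2588

ranges = [2.6296, 1.5000, 0.7765, 0.8660, 2.5468, 0.5000, 0.2588]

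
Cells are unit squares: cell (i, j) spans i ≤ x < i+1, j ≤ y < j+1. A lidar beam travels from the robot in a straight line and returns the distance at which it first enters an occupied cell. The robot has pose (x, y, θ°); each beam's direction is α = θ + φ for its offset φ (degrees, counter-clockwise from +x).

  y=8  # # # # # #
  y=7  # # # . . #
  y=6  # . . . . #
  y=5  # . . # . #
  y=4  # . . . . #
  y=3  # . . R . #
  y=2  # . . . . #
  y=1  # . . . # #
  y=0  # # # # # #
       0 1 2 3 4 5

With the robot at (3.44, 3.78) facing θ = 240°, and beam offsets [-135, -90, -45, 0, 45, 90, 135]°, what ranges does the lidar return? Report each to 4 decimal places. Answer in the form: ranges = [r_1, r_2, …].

beam 1: φ=-135°, α=105°
  d=(-0.2588,0.9659)  start (3,3)  tX=1.7000 tY=0.2278  stride 1/|dx|=3.8637 1/|dy|=1.0353
    cross y-line → (3,4), t=0.2278
    cross y-line → (3,5), t=1.2630 (wall)
  → r_1 = 1.2630
beam 2: φ=-90°, α=150°
  d=(-0.8660,0.5000)  start (3,3)  tX=0.5081 tY=0.4400  stride 1/|dx|=1.1547 1/|dy|=2.0000
    cross y-line → (3,4), t=0.4400
    cross x-line → (2,4), t=0.5081
    cross x-line → (1,4), t=1.6628
    cross y-line → (1,5), t=2.4400
    cross x-line → (0,5), t=2.8175 (wall)
  → r_2 = 2.8175
beam 3: φ=-45°, α=195°
  d=(-0.9659,-0.2588)  start (3,3)  tX=0.4555 tY=3.0137  stride 1/|dx|=1.0353 1/|dy|=3.8637
    cross x-line → (2,3), t=0.4555
    cross x-line → (1,3), t=1.4908
    cross x-line → (0,3), t=2.5261 (wall)
  → r_3 = 2.5261
beam 4: φ=0°, α=240°
  d=(-0.5000,-0.8660)  start (3,3)  tX=0.8800 tY=0.9007  stride 1/|dx|=2.0000 1/|dy|=1.1547
    cross x-line → (2,3), t=0.8800
    cross y-line → (2,2), t=0.9007
    cross y-line → (2,1), t=2.0554
    cross x-line → (1,1), t=2.8800
    cross y-line → (1,0), t=3.2101 (wall)
  → r_4 = 3.2101
beam 5: φ=45°, α=285°
  d=(0.2588,-0.9659)  start (3,3)  tX=2.1637 tY=0.8075  stride 1/|dx|=3.8637 1/|dy|=1.0353
    cross y-line → (3,2), t=0.8075
    cross y-line → (3,1), t=1.8428
    cross x-line → (4,1), t=2.1637 (wall)
  → r_5 = 2.1637
beam 6: φ=90°, α=330°
  d=(0.8660,-0.5000)  start (3,3)  tX=0.6466 tY=1.5600  stride 1/|dx|=1.1547 1/|dy|=2.0000
    cross x-line → (4,3), t=0.6466
    cross y-line → (4,2), t=1.5600
    cross x-line → (5,2), t=1.8013 (wall)
  → r_6 = 1.8013
beam 7: φ=135°, α=15°
  d=(0.9659,0.2588)  start (3,3)  tX=0.5798 tY=0.8500  stride 1/|dx|=1.0353 1/|dy|=3.8637
    cross x-line → (4,3), t=0.5798
    cross y-line → (4,4), t=0.8500
    cross x-line → (5,4), t=1.6150 (wall)
  → r_7 = 1.6150

ranges = [1.2630, 2.8175, 2.5261, 3.2101, 2.1637, 1.8013, 1.6150]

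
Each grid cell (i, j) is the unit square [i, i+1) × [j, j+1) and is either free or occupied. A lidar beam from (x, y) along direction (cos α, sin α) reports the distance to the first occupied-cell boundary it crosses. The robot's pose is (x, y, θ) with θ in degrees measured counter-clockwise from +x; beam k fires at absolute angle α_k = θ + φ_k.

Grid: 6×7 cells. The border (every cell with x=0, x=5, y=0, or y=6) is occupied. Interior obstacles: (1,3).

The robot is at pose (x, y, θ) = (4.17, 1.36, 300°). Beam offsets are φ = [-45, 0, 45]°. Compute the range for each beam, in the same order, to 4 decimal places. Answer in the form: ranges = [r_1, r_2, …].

ranges = [0.3727, 0.4157, 0.8593]

beam 1: φ=-45°, α=255°
  dir = (cos 255°, sin 255°) = (-0.2588, -0.9659); from cell (4,1)
  next x-line at t=0.6568, next y-line at t=0.3727; Δt_x=3.8637, Δt_y=1.0353
    y: enter (4,0) at t=0.3727 ← occupied
  → r_1 = 0.3727
beam 2: φ=0°, α=300°
  dir = (cos 300°, sin 300°) = (0.5000, -0.8660); from cell (4,1)
  next x-line at t=1.6600, next y-line at t=0.4157; Δt_x=2.0000, Δt_y=1.1547
    y: enter (4,0) at t=0.4157 ← occupied
  → r_2 = 0.4157
beam 3: φ=45°, α=345°
  dir = (cos 345°, sin 345°) = (0.9659, -0.2588); from cell (4,1)
  next x-line at t=0.8593, next y-line at t=1.3909; Δt_x=1.0353, Δt_y=3.8637
    x: enter (5,1) at t=0.8593 ← occupied
  → r_3 = 0.8593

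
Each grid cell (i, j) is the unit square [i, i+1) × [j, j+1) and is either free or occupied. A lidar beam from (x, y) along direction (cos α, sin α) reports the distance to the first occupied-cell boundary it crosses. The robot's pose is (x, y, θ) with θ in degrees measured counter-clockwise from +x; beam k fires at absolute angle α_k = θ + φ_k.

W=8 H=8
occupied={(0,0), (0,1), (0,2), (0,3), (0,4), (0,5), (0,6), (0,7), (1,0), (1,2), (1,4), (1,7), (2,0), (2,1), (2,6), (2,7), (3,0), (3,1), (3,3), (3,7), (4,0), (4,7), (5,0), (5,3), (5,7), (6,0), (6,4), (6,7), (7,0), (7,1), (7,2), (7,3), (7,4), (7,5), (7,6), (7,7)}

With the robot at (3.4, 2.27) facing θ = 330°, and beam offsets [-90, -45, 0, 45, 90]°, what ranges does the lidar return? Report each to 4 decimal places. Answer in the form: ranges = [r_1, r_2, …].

ranges = [0.3118, 0.2795, 0.5400, 3.7270, 0.8429]

beam 1: φ=-90°, α=240°
  direction (-0.5000, -0.8660); cell (3,2); t to first gridline: x 0.8000, y 0.3118 (then +2.0000 / +1.1547)
    (3,1) via y @ 0.3118  # hit
  → r_1 = 0.3118
beam 2: φ=-45°, α=285°
  direction (0.2588, -0.9659); cell (3,2); t to first gridline: x 2.3182, y 0.2795 (then +3.8637 / +1.0353)
    (3,1) via y @ 0.2795  # hit
  → r_2 = 0.2795
beam 3: φ=0°, α=330°
  direction (0.8660, -0.5000); cell (3,2); t to first gridline: x 0.6928, y 0.5400 (then +1.1547 / +2.0000)
    (3,1) via y @ 0.5400  # hit
  → r_3 = 0.5400
beam 4: φ=45°, α=15°
  direction (0.9659, 0.2588); cell (3,2); t to first gridline: x 0.6212, y 2.8205 (then +1.0353 / +3.8637)
    (4,2) via x @ 0.6212
    (5,2) via x @ 1.6564
    (6,2) via x @ 2.6917
    (6,3) via y @ 2.8205
    (7,3) via x @ 3.7270  # hit
  → r_4 = 3.7270
beam 5: φ=90°, α=60°
  direction (0.5000, 0.8660); cell (3,2); t to first gridline: x 1.2000, y 0.8429 (then +2.0000 / +1.1547)
    (3,3) via y @ 0.8429  # hit
  → r_5 = 0.8429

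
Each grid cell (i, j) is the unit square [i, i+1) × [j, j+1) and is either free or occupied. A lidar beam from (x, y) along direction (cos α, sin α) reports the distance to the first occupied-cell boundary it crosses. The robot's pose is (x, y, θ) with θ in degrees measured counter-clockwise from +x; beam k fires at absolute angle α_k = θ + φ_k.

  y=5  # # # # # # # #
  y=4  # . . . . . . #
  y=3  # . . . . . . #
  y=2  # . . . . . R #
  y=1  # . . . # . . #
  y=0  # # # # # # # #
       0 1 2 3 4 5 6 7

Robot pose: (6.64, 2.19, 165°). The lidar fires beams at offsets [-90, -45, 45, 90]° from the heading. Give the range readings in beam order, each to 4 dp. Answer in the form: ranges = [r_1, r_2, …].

beam 1: φ=-90°, α=75°
  cosα=0.2588 sinα=0.9659 | (6,2) | tMaxX 1.3909 tMaxY 0.8386 | tΔX 3.8637 tΔY 1.0353
    t=0.8386 [y] (6,3)
    t=1.3909 [x] (7,3) — stop
  → r_1 = 1.3909
beam 2: φ=-45°, α=120°
  cosα=-0.5000 sinα=0.8660 | (6,2) | tMaxX 1.2800 tMaxY 0.9353 | tΔX 2.0000 tΔY 1.1547
    t=0.9353 [y] (6,3)
    t=1.2800 [x] (5,3)
    t=2.0900 [y] (5,4)
    t=3.2447 [y] (5,5) — stop
  → r_2 = 3.2447
beam 3: φ=45°, α=210°
  cosα=-0.8660 sinα=-0.5000 | (6,2) | tMaxX 0.7390 tMaxY 0.3800 | tΔX 1.1547 tΔY 2.0000
    t=0.3800 [y] (6,1)
    t=0.7390 [x] (5,1)
    t=1.8937 [x] (4,1) — stop
  → r_3 = 1.8937
beam 4: φ=90°, α=255°
  cosα=-0.2588 sinα=-0.9659 | (6,2) | tMaxX 2.4728 tMaxY 0.1967 | tΔX 3.8637 tΔY 1.0353
    t=0.1967 [y] (6,1)
    t=1.2320 [y] (6,0) — stop
  → r_4 = 1.2320

ranges = [1.3909, 3.2447, 1.8937, 1.2320]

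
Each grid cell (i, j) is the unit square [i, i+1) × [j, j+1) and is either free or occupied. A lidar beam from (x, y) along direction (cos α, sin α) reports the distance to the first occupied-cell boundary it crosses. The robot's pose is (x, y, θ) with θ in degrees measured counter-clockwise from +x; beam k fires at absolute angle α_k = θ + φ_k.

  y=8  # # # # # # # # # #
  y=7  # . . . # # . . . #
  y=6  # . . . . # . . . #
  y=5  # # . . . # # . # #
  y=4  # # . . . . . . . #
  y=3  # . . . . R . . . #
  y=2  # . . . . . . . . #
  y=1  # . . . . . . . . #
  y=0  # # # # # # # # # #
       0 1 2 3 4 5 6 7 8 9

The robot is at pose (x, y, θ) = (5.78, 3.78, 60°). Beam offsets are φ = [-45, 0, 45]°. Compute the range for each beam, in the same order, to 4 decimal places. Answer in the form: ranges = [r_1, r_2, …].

ranges = [3.3336, 1.4087, 1.2630]

beam 1: φ=-45°, α=15°
  d=(0.9659,0.2588)  start (5,3)  tX=0.2278 tY=0.8500  stride 1/|dx|=1.0353 1/|dy|=3.8637
    cross x-line → (6,3), t=0.2278
    cross y-line → (6,4), t=0.8500
    cross x-line → (7,4), t=1.2630
    cross x-line → (8,4), t=2.2983
    cross x-line → (9,4), t=3.3336 (wall)
  → r_1 = 3.3336
beam 2: φ=0°, α=60°
  d=(0.5000,0.8660)  start (5,3)  tX=0.4400 tY=0.2540  stride 1/|dx|=2.0000 1/|dy|=1.1547
    cross y-line → (5,4), t=0.2540
    cross x-line → (6,4), t=0.4400
    cross y-line → (6,5), t=1.4087 (wall)
  → r_2 = 1.4087
beam 3: φ=45°, α=105°
  d=(-0.2588,0.9659)  start (5,3)  tX=3.0137 tY=0.2278  stride 1/|dx|=3.8637 1/|dy|=1.0353
    cross y-line → (5,4), t=0.2278
    cross y-line → (5,5), t=1.2630 (wall)
  → r_3 = 1.2630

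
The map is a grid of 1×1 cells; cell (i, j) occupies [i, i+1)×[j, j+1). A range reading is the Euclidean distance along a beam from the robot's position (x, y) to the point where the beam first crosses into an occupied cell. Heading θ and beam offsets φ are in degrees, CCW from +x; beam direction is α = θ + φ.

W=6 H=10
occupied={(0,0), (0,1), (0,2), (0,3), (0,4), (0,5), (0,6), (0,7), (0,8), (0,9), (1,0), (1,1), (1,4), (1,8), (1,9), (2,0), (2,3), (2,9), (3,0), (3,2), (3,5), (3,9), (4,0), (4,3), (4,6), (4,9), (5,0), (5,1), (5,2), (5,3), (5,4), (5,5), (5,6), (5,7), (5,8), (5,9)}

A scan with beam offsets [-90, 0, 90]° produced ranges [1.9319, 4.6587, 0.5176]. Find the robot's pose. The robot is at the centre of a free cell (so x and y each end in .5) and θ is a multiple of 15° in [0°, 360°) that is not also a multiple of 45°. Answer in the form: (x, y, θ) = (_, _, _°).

Enumerate (i+0.5, j+0.5, θ) over the 24 free cells and 16 admissible headings. For each, cast all 3 beams and compare to the given ranges.
  (4.5, 8.5, 285°): beam 1 = 3.6235 ≠ 1.9319 ✗
  (2.5, 1.5, 330°): beam 1 = 0.5774 ≠ 1.9319 ✗
  (2.5, 6.5, 300°): beam 1 = 1.7321 ≠ 1.9319 ✗
  (4.5, 2.5, 210°): beam 1 = 0.5774 ≠ 1.9319 ✗
  …
  (2.5, 4.5, 75°): r_1=1.9319, r_2=4.6587, r_3=0.5176 — all match ✓
Unique over the lattice → pose = (2.5, 4.5, 75°).

(x, y, θ) = (2.5, 4.5, 75°)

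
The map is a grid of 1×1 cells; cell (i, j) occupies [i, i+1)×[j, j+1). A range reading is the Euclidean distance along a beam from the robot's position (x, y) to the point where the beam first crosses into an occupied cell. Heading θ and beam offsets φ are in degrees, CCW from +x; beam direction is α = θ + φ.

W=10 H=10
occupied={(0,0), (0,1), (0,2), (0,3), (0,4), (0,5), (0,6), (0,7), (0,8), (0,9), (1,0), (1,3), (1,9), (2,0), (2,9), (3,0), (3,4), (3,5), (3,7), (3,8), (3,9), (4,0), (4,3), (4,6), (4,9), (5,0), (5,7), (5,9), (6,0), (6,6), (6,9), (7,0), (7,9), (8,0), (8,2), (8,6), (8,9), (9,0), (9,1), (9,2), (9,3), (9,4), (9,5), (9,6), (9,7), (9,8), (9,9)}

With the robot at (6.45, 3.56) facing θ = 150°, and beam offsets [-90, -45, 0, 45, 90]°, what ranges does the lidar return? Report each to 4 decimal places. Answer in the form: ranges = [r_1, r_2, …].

beam 1: φ=-90°, α=60°
  dir = (cos 60°, sin 60°) = (0.5000, 0.8660); from cell (6,3)
  next x-line at t=1.1000, next y-line at t=0.5081; Δt_x=2.0000, Δt_y=1.1547
    y: enter (6,4) at t=0.5081
    x: enter (7,4) at t=1.1000
    y: enter (7,5) at t=1.6628
    y: enter (7,6) at t=2.8175
    x: enter (8,6) at t=3.1000 ← occupied
  → r_1 = 3.1000
beam 2: φ=-45°, α=105°
  dir = (cos 105°, sin 105°) = (-0.2588, 0.9659); from cell (6,3)
  next x-line at t=1.7387, next y-line at t=0.4555; Δt_x=3.8637, Δt_y=1.0353
    y: enter (6,4) at t=0.4555
    y: enter (6,5) at t=1.4908
    x: enter (5,5) at t=1.7387
    y: enter (5,6) at t=2.5261
    y: enter (5,7) at t=3.5614 ← occupied
  → r_2 = 3.5614
beam 3: φ=0°, α=150°
  dir = (cos 150°, sin 150°) = (-0.8660, 0.5000); from cell (6,3)
  next x-line at t=0.5196, next y-line at t=0.8800; Δt_x=1.1547, Δt_y=2.0000
    x: enter (5,3) at t=0.5196
    y: enter (5,4) at t=0.8800
    x: enter (4,4) at t=1.6743
    x: enter (3,4) at t=2.8290 ← occupied
  → r_3 = 2.8290
beam 4: φ=45°, α=195°
  dir = (cos 195°, sin 195°) = (-0.9659, -0.2588); from cell (6,3)
  next x-line at t=0.4659, next y-line at t=2.1637; Δt_x=1.0353, Δt_y=3.8637
    x: enter (5,3) at t=0.4659
    x: enter (4,3) at t=1.5012 ← occupied
  → r_4 = 1.5012
beam 5: φ=90°, α=240°
  dir = (cos 240°, sin 240°) = (-0.5000, -0.8660); from cell (6,3)
  next x-line at t=0.9000, next y-line at t=0.6466; Δt_x=2.0000, Δt_y=1.1547
    y: enter (6,2) at t=0.6466
    x: enter (5,2) at t=0.9000
    y: enter (5,1) at t=1.8013
    x: enter (4,1) at t=2.9000
    y: enter (4,0) at t=2.9560 ← occupied
  → r_5 = 2.9560

ranges = [3.1000, 3.5614, 2.8290, 1.5012, 2.9560]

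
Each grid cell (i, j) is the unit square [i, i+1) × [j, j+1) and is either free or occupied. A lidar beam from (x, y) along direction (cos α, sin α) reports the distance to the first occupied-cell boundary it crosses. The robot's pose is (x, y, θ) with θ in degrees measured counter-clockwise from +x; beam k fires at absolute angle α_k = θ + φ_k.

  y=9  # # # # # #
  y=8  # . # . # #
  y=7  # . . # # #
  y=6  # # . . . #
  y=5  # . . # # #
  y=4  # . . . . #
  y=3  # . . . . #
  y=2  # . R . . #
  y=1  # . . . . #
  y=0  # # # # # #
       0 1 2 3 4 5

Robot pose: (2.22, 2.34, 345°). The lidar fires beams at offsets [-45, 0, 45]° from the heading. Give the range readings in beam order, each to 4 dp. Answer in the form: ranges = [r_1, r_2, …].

beam 1: φ=-45°, α=300°
  d=(0.5000,-0.8660)  start (2,2)  tX=1.5600 tY=0.3926  stride 1/|dx|=2.0000 1/|dy|=1.1547
    cross y-line → (2,1), t=0.3926
    cross y-line → (2,0), t=1.5473 (wall)
  → r_1 = 1.5473
beam 2: φ=0°, α=345°
  d=(0.9659,-0.2588)  start (2,2)  tX=0.8075 tY=1.3137  stride 1/|dx|=1.0353 1/|dy|=3.8637
    cross x-line → (3,2), t=0.8075
    cross y-line → (3,1), t=1.3137
    cross x-line → (4,1), t=1.8428
    cross x-line → (5,1), t=2.8781 (wall)
  → r_2 = 2.8781
beam 3: φ=45°, α=30°
  d=(0.8660,0.5000)  start (2,2)  tX=0.9007 tY=1.3200  stride 1/|dx|=1.1547 1/|dy|=2.0000
    cross x-line → (3,2), t=0.9007
    cross y-line → (3,3), t=1.3200
    cross x-line → (4,3), t=2.0554
    cross x-line → (5,3), t=3.2101 (wall)
  → r_3 = 3.2101

ranges = [1.5473, 2.8781, 3.2101]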